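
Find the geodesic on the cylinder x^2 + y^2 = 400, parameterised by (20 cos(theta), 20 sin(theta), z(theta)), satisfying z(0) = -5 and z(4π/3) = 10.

Parameterise the cylinder of radius R = 20 as
    r(θ) = (20 cos θ, 20 sin θ, z(θ)).
The arc-length element is
    ds = sqrt(400 + (dz/dθ)^2) dθ,
so the Lagrangian is L = sqrt(400 + z'^2).
L depends on z' only, not on z or θ, so ∂L/∂z = 0 and
    ∂L/∂z' = z' / sqrt(400 + z'^2).
The Euler-Lagrange equation gives
    d/dθ( z' / sqrt(400 + z'^2) ) = 0,
so z' is constant. Integrating once:
    z(θ) = a θ + b,
a helix on the cylinder (a straight line when the cylinder is unrolled). The constants a, b are determined by the endpoint conditions.
With endpoint conditions z(0) = -5 and z(4π/3) = 10: from z(0) = b we get b = -5, and a·4π/3 + -5 = 10 gives a = 45/(4π), so
    z(θ) = (45/(4π)) θ − 5.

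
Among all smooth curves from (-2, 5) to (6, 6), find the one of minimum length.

Arc-length functional: J[y] = ∫ sqrt(1 + (y')^2) dx.
Lagrangian L = sqrt(1 + (y')^2) has no explicit y dependence, so ∂L/∂y = 0 and the Euler-Lagrange equation gives
    d/dx( y' / sqrt(1 + (y')^2) ) = 0  ⇒  y' / sqrt(1 + (y')^2) = const.
Hence y' is constant, so y(x) is affine.
Fitting the endpoints (-2, 5) and (6, 6):
    slope m = (6 − 5) / (6 − (-2)) = 1/8,
    intercept c = 5 − m·(-2) = 21/4.
Extremal: y(x) = (1/8) x + 21/4.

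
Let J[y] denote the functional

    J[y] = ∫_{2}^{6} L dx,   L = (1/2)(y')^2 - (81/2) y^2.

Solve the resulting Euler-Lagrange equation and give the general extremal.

The Lagrangian is L = (1/2)(y')^2 - (81/2) y^2.
∂L/∂y = -81y.
∂L/∂y' = y'.
The Euler-Lagrange equation d/dx(∂L/∂y') − ∂L/∂y = 0 becomes:
    y'' + 81 y = 0
General solution: y(x) = A sin(9x) + B cos(9x), where A and B are arbitrary constants fixed by the endpoint conditions.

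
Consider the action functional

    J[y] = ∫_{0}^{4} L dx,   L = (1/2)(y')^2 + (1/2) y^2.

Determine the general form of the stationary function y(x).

The Lagrangian is L = (1/2)(y')^2 + (1/2) y^2.
∂L/∂y = y.
∂L/∂y' = y'.
The Euler-Lagrange equation d/dx(∂L/∂y') − ∂L/∂y = 0 becomes:
    y'' - y = 0
General solution: y(x) = A e^x + B e^(-x), where A and B are arbitrary constants fixed by the endpoint conditions.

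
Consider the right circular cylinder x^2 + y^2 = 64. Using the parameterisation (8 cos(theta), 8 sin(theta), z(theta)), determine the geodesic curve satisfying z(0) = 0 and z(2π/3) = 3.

Parameterise the cylinder of radius R = 8 as
    r(θ) = (8 cos θ, 8 sin θ, z(θ)).
The arc-length element is
    ds = sqrt(64 + (dz/dθ)^2) dθ,
so the Lagrangian is L = sqrt(64 + z'^2).
L depends on z' only, not on z or θ, so ∂L/∂z = 0 and
    ∂L/∂z' = z' / sqrt(64 + z'^2).
The Euler-Lagrange equation gives
    d/dθ( z' / sqrt(64 + z'^2) ) = 0,
so z' is constant. Integrating once:
    z(θ) = a θ + b,
a helix on the cylinder (a straight line when the cylinder is unrolled). The constants a, b are determined by the endpoint conditions.
With endpoint conditions z(0) = 0 and z(2π/3) = 3: from z(0) = b we get b = 0, and a·2π/3 + 0 = 3 gives a = 9/(2π), so
    z(θ) = (9/(2π)) θ.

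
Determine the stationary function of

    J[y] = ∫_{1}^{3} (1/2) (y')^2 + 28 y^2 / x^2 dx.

The Lagrangian is L = (1/2) (y')^2 + 28 y^2 / x^2.
Compute ∂L/∂y = 56y/x^2, ∂L/∂y' = y'.
The Euler-Lagrange equation d/dx(∂L/∂y') − ∂L/∂y = 0 reduces to
    y'' − 56/x^2 · y = 0  (x > 0).
Its general solution is
    y(x) = A x^8 + B x^(-7),
with A, B fixed by the endpoint conditions.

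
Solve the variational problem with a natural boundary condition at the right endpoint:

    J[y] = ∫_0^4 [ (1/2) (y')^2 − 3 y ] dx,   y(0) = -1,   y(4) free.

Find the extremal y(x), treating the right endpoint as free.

The Lagrangian L = (1/2) (y')^2 − 3 y gives
    ∂L/∂y = −3,   ∂L/∂y' = y'.
Euler-Lagrange: d/dx(y') − (−3) = 0, i.e. y'' + 3 = 0, so
    y(x) = −(3/2) x^2 + C1 x + C2.
Fixed left endpoint y(0) = -1 ⇒ C2 = -1.
The right endpoint x = 4 is free, so the natural (transversality) condition is ∂L/∂y' |_{x=4} = 0, i.e. y'(4) = 0.
Compute y'(x) = −3 x + C1, so y'(4) = −12 + C1 = 0 ⇒ C1 = 12.
Therefore the extremal is
    y(x) = −(3/2) x^2 + 12 x − 1.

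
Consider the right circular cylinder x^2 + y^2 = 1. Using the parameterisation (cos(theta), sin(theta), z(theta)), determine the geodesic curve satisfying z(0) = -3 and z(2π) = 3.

Parameterise the cylinder of radius R = 1 as
    r(θ) = (cos θ, sin θ, z(θ)).
The arc-length element is
    ds = sqrt(1 + (dz/dθ)^2) dθ,
so the Lagrangian is L = sqrt(1 + z'^2).
L depends on z' only, not on z or θ, so ∂L/∂z = 0 and
    ∂L/∂z' = z' / sqrt(1 + z'^2).
The Euler-Lagrange equation gives
    d/dθ( z' / sqrt(1 + z'^2) ) = 0,
so z' is constant. Integrating once:
    z(θ) = a θ + b,
a helix on the cylinder (a straight line when the cylinder is unrolled). The constants a, b are determined by the endpoint conditions.
With endpoint conditions z(0) = -3 and z(2π) = 3: from z(0) = b we get b = -3, and a·2π + -3 = 3 gives a = 3/π, so
    z(θ) = (3/π) θ − 3.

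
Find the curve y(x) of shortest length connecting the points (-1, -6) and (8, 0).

Arc-length functional: J[y] = ∫ sqrt(1 + (y')^2) dx.
Lagrangian L = sqrt(1 + (y')^2) has no explicit y dependence, so ∂L/∂y = 0 and the Euler-Lagrange equation gives
    d/dx( y' / sqrt(1 + (y')^2) ) = 0  ⇒  y' / sqrt(1 + (y')^2) = const.
Hence y' is constant, so y(x) is affine.
Fitting the endpoints (-1, -6) and (8, 0):
    slope m = (0 − (-6)) / (8 − (-1)) = 2/3,
    intercept c = (-6) − m·(-1) = -16/3.
Extremal: y(x) = (2/3) x - 16/3.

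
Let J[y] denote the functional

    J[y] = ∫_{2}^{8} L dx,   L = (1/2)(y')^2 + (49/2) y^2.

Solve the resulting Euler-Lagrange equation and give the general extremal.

The Lagrangian is L = (1/2)(y')^2 + (49/2) y^2.
∂L/∂y = 49y.
∂L/∂y' = y'.
The Euler-Lagrange equation d/dx(∂L/∂y') − ∂L/∂y = 0 becomes:
    y'' - 49 y = 0
General solution: y(x) = A e^(7x) + B e^(-7x), where A and B are arbitrary constants fixed by the endpoint conditions.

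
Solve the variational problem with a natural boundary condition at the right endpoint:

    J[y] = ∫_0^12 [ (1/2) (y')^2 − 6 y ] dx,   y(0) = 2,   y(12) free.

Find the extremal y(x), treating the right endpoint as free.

The Lagrangian L = (1/2) (y')^2 − 6 y gives
    ∂L/∂y = −6,   ∂L/∂y' = y'.
Euler-Lagrange: d/dx(y') − (−6) = 0, i.e. y'' + 6 = 0, so
    y(x) = −(6/2) x^2 + C1 x + C2.
Fixed left endpoint y(0) = 2 ⇒ C2 = 2.
The right endpoint x = 12 is free, so the natural (transversality) condition is ∂L/∂y' |_{x=12} = 0, i.e. y'(12) = 0.
Compute y'(x) = −6 x + C1, so y'(12) = −72 + C1 = 0 ⇒ C1 = 72.
Therefore the extremal is
    y(x) = −3 x^2 + 72 x + 2.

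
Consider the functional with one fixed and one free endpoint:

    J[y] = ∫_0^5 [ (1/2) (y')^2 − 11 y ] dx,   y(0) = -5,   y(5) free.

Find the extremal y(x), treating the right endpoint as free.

The Lagrangian L = (1/2) (y')^2 − 11 y gives
    ∂L/∂y = −11,   ∂L/∂y' = y'.
Euler-Lagrange: d/dx(y') − (−11) = 0, i.e. y'' + 11 = 0, so
    y(x) = −(11/2) x^2 + C1 x + C2.
Fixed left endpoint y(0) = -5 ⇒ C2 = -5.
The right endpoint x = 5 is free, so the natural (transversality) condition is ∂L/∂y' |_{x=5} = 0, i.e. y'(5) = 0.
Compute y'(x) = −11 x + C1, so y'(5) = −55 + C1 = 0 ⇒ C1 = 55.
Therefore the extremal is
    y(x) = −(11/2) x^2 + 55 x − 5.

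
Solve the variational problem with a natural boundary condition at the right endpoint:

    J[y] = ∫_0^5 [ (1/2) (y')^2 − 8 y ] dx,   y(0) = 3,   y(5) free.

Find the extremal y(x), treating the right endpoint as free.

The Lagrangian L = (1/2) (y')^2 − 8 y gives
    ∂L/∂y = −8,   ∂L/∂y' = y'.
Euler-Lagrange: d/dx(y') − (−8) = 0, i.e. y'' + 8 = 0, so
    y(x) = −(8/2) x^2 + C1 x + C2.
Fixed left endpoint y(0) = 3 ⇒ C2 = 3.
The right endpoint x = 5 is free, so the natural (transversality) condition is ∂L/∂y' |_{x=5} = 0, i.e. y'(5) = 0.
Compute y'(x) = −8 x + C1, so y'(5) = −40 + C1 = 0 ⇒ C1 = 40.
Therefore the extremal is
    y(x) = −4 x^2 + 40 x + 3.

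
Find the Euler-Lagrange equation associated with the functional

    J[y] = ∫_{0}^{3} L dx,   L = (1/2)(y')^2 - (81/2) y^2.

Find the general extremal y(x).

The Lagrangian is L = (1/2)(y')^2 - (81/2) y^2.
∂L/∂y = -81y.
∂L/∂y' = y'.
The Euler-Lagrange equation d/dx(∂L/∂y') − ∂L/∂y = 0 becomes:
    y'' + 81 y = 0
General solution: y(x) = A sin(9x) + B cos(9x), where A and B are arbitrary constants fixed by the endpoint conditions.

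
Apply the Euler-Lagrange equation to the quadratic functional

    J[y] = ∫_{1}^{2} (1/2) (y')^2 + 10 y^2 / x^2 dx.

The Lagrangian is L = (1/2) (y')^2 + 10 y^2 / x^2.
Compute ∂L/∂y = 20y/x^2, ∂L/∂y' = y'.
The Euler-Lagrange equation d/dx(∂L/∂y') − ∂L/∂y = 0 reduces to
    y'' − 20/x^2 · y = 0  (x > 0).
Its general solution is
    y(x) = A x^5 + B x^(-4),
with A, B fixed by the endpoint conditions.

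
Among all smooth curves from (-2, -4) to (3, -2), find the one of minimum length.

Arc-length functional: J[y] = ∫ sqrt(1 + (y')^2) dx.
Lagrangian L = sqrt(1 + (y')^2) has no explicit y dependence, so ∂L/∂y = 0 and the Euler-Lagrange equation gives
    d/dx( y' / sqrt(1 + (y')^2) ) = 0  ⇒  y' / sqrt(1 + (y')^2) = const.
Hence y' is constant, so y(x) is affine.
Fitting the endpoints (-2, -4) and (3, -2):
    slope m = ((-2) − (-4)) / (3 − (-2)) = 2/5,
    intercept c = (-4) − m·(-2) = -16/5.
Extremal: y(x) = (2/5) x - 16/5.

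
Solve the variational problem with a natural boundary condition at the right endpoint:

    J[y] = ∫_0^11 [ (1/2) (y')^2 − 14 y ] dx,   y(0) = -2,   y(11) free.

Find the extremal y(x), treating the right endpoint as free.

The Lagrangian L = (1/2) (y')^2 − 14 y gives
    ∂L/∂y = −14,   ∂L/∂y' = y'.
Euler-Lagrange: d/dx(y') − (−14) = 0, i.e. y'' + 14 = 0, so
    y(x) = −(14/2) x^2 + C1 x + C2.
Fixed left endpoint y(0) = -2 ⇒ C2 = -2.
The right endpoint x = 11 is free, so the natural (transversality) condition is ∂L/∂y' |_{x=11} = 0, i.e. y'(11) = 0.
Compute y'(x) = −14 x + C1, so y'(11) = −154 + C1 = 0 ⇒ C1 = 154.
Therefore the extremal is
    y(x) = −7 x^2 + 154 x − 2.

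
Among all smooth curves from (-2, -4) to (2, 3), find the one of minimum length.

Arc-length functional: J[y] = ∫ sqrt(1 + (y')^2) dx.
Lagrangian L = sqrt(1 + (y')^2) has no explicit y dependence, so ∂L/∂y = 0 and the Euler-Lagrange equation gives
    d/dx( y' / sqrt(1 + (y')^2) ) = 0  ⇒  y' / sqrt(1 + (y')^2) = const.
Hence y' is constant, so y(x) is affine.
Fitting the endpoints (-2, -4) and (2, 3):
    slope m = (3 − (-4)) / (2 − (-2)) = 7/4,
    intercept c = (-4) − m·(-2) = -1/2.
Extremal: y(x) = (7/4) x - 1/2.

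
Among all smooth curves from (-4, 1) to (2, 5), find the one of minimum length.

Arc-length functional: J[y] = ∫ sqrt(1 + (y')^2) dx.
Lagrangian L = sqrt(1 + (y')^2) has no explicit y dependence, so ∂L/∂y = 0 and the Euler-Lagrange equation gives
    d/dx( y' / sqrt(1 + (y')^2) ) = 0  ⇒  y' / sqrt(1 + (y')^2) = const.
Hence y' is constant, so y(x) is affine.
Fitting the endpoints (-4, 1) and (2, 5):
    slope m = (5 − 1) / (2 − (-4)) = 2/3,
    intercept c = 1 − m·(-4) = 11/3.
Extremal: y(x) = (2/3) x + 11/3.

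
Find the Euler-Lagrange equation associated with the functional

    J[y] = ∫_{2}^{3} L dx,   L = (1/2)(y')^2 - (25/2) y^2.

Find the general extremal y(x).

The Lagrangian is L = (1/2)(y')^2 - (25/2) y^2.
∂L/∂y = -25y.
∂L/∂y' = y'.
The Euler-Lagrange equation d/dx(∂L/∂y') − ∂L/∂y = 0 becomes:
    y'' + 25 y = 0
General solution: y(x) = A sin(5x) + B cos(5x), where A and B are arbitrary constants fixed by the endpoint conditions.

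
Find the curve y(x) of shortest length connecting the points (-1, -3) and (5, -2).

Arc-length functional: J[y] = ∫ sqrt(1 + (y')^2) dx.
Lagrangian L = sqrt(1 + (y')^2) has no explicit y dependence, so ∂L/∂y = 0 and the Euler-Lagrange equation gives
    d/dx( y' / sqrt(1 + (y')^2) ) = 0  ⇒  y' / sqrt(1 + (y')^2) = const.
Hence y' is constant, so y(x) is affine.
Fitting the endpoints (-1, -3) and (5, -2):
    slope m = ((-2) − (-3)) / (5 − (-1)) = 1/6,
    intercept c = (-3) − m·(-1) = -17/6.
Extremal: y(x) = (1/6) x - 17/6.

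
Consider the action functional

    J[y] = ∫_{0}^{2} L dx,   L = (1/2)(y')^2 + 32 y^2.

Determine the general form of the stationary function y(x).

The Lagrangian is L = (1/2)(y')^2 + 32 y^2.
∂L/∂y = 64y.
∂L/∂y' = y'.
The Euler-Lagrange equation d/dx(∂L/∂y') − ∂L/∂y = 0 becomes:
    y'' - 64 y = 0
General solution: y(x) = A e^(8x) + B e^(-8x), where A and B are arbitrary constants fixed by the endpoint conditions.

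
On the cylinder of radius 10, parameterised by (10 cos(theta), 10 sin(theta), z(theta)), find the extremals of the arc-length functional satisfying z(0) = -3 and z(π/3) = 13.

Parameterise the cylinder of radius R = 10 as
    r(θ) = (10 cos θ, 10 sin θ, z(θ)).
The arc-length element is
    ds = sqrt(100 + (dz/dθ)^2) dθ,
so the Lagrangian is L = sqrt(100 + z'^2).
L depends on z' only, not on z or θ, so ∂L/∂z = 0 and
    ∂L/∂z' = z' / sqrt(100 + z'^2).
The Euler-Lagrange equation gives
    d/dθ( z' / sqrt(100 + z'^2) ) = 0,
so z' is constant. Integrating once:
    z(θ) = a θ + b,
a helix on the cylinder (a straight line when the cylinder is unrolled). The constants a, b are determined by the endpoint conditions.
With endpoint conditions z(0) = -3 and z(π/3) = 13: from z(0) = b we get b = -3, and a·π/3 + -3 = 13 gives a = 48/π, so
    z(θ) = (48/π) θ − 3.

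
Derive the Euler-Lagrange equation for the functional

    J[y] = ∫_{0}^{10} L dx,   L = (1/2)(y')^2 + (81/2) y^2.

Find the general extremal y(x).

The Lagrangian is L = (1/2)(y')^2 + (81/2) y^2.
∂L/∂y = 81y.
∂L/∂y' = y'.
The Euler-Lagrange equation d/dx(∂L/∂y') − ∂L/∂y = 0 becomes:
    y'' - 81 y = 0
General solution: y(x) = A e^(9x) + B e^(-9x), where A and B are arbitrary constants fixed by the endpoint conditions.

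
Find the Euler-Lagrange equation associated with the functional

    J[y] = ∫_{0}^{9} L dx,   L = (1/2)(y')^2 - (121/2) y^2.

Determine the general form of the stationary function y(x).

The Lagrangian is L = (1/2)(y')^2 - (121/2) y^2.
∂L/∂y = -121y.
∂L/∂y' = y'.
The Euler-Lagrange equation d/dx(∂L/∂y') − ∂L/∂y = 0 becomes:
    y'' + 121 y = 0
General solution: y(x) = A sin(11x) + B cos(11x), where A and B are arbitrary constants fixed by the endpoint conditions.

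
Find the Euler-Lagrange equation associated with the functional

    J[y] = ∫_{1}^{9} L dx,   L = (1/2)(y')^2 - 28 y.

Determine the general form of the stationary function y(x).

The Lagrangian is L = (1/2)(y')^2 - 28 y.
∂L/∂y = -28.
∂L/∂y' = y'.
The Euler-Lagrange equation d/dx(∂L/∂y') − ∂L/∂y = 0 becomes:
    y'' + 28 = 0
General solution: y(x) = -14 x^2 + A x + B, where A and B are arbitrary constants fixed by the endpoint conditions.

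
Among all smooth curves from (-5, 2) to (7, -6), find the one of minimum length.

Arc-length functional: J[y] = ∫ sqrt(1 + (y')^2) dx.
Lagrangian L = sqrt(1 + (y')^2) has no explicit y dependence, so ∂L/∂y = 0 and the Euler-Lagrange equation gives
    d/dx( y' / sqrt(1 + (y')^2) ) = 0  ⇒  y' / sqrt(1 + (y')^2) = const.
Hence y' is constant, so y(x) is affine.
Fitting the endpoints (-5, 2) and (7, -6):
    slope m = ((-6) − 2) / (7 − (-5)) = -2/3,
    intercept c = 2 − m·(-5) = -4/3.
Extremal: y(x) = (-2/3) x - 4/3.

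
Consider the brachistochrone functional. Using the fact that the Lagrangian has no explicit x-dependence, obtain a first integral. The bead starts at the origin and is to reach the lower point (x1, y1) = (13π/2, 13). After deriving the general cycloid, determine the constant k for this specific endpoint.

The Lagrangian L = sqrt((1 + y'^2) / y) has no explicit x dependence, so the Beltrami identity applies:
    L − y' ∂L/∂y' = C.
Compute ∂L/∂y' = y' / sqrt(y (1 + y'^2)).
Substitute:
    sqrt((1 + y'^2)/y) − y'·y' / sqrt(y (1 + y'^2))
    = (1 + y'^2) / sqrt(y (1 + y'^2)) − y'^2 / sqrt(y (1 + y'^2))
    = 1 / sqrt(y (1 + y'^2)) = C.
Squaring and rearranging gives the first integral
    y (1 + y'^2) = 1/C^2 =: k   (constant).
Solving this first-order ODE by the substitution
    y = (k/2)(1 − cos θ)
yields the cycloid parameterisation
    x(θ) = (k/2)(θ − sin θ),   y(θ) = (k/2)(1 − cos θ).
The constant k is fixed by the endpoint condition.
Now fit the given lower endpoint (x1, y1) = (13π/2, 13). At the bottom of the first arch (θ = π), the parametric equations give
    y(π) = (k/2)(1 − cos π) = k,
    x(π) = (k/2)(π − sin π) = kπ/2.
Matching y(π) = 13 gives k = 13, consistent with x(π) = 13π/2. Therefore the specific cycloid is
    x(θ) = (13/2)(θ − sin θ),   y(θ) = (13/2)(1 − cos θ).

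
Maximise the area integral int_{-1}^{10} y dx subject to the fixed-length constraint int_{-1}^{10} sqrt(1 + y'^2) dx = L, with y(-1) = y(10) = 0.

Set up the augmented Lagrangian using a multiplier λ for the length constraint:
    F(y, y') = y − λ sqrt(1 + y'^2).
F has no explicit x dependence, so the Beltrami identity yields a first integral
    F − y' ∂F/∂y' = C.
Compute ∂F/∂y' = −λ y' / sqrt(1 + y'^2). Then
    y − λ sqrt(1 + y'^2) + λ y'^2 / sqrt(1 + y'^2) = C
    ⇒  y − λ / sqrt(1 + y'^2) = C.
Solving for y' and integrating gives
    (x − a)^2 + (y − b)^2 = λ^2,
a circular arc of radius λ. The constants a, b are determined by the endpoint conditions y(-1) = y(10) = 0, and λ is fixed implicitly by the length constraint
    ∫_{-1}^{10} sqrt(1 + y'^2) dx = L.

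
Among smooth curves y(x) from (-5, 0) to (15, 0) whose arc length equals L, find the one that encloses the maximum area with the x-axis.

Set up the augmented Lagrangian using a multiplier λ for the length constraint:
    F(y, y') = y − λ sqrt(1 + y'^2).
F has no explicit x dependence, so the Beltrami identity yields a first integral
    F − y' ∂F/∂y' = C.
Compute ∂F/∂y' = −λ y' / sqrt(1 + y'^2). Then
    y − λ sqrt(1 + y'^2) + λ y'^2 / sqrt(1 + y'^2) = C
    ⇒  y − λ / sqrt(1 + y'^2) = C.
Solving for y' and integrating gives
    (x − a)^2 + (y − b)^2 = λ^2,
a circular arc of radius λ. The constants a, b are determined by the endpoint conditions y(-5) = y(15) = 0, and λ is fixed implicitly by the length constraint
    ∫_{-5}^{15} sqrt(1 + y'^2) dx = L.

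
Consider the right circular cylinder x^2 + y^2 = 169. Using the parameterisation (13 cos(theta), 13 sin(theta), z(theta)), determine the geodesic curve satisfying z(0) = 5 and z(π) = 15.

Parameterise the cylinder of radius R = 13 as
    r(θ) = (13 cos θ, 13 sin θ, z(θ)).
The arc-length element is
    ds = sqrt(169 + (dz/dθ)^2) dθ,
so the Lagrangian is L = sqrt(169 + z'^2).
L depends on z' only, not on z or θ, so ∂L/∂z = 0 and
    ∂L/∂z' = z' / sqrt(169 + z'^2).
The Euler-Lagrange equation gives
    d/dθ( z' / sqrt(169 + z'^2) ) = 0,
so z' is constant. Integrating once:
    z(θ) = a θ + b,
a helix on the cylinder (a straight line when the cylinder is unrolled). The constants a, b are determined by the endpoint conditions.
With endpoint conditions z(0) = 5 and z(π) = 15: from z(0) = b we get b = 5, and a·π + 5 = 15 gives a = 10/π, so
    z(θ) = (10/π) θ + 5.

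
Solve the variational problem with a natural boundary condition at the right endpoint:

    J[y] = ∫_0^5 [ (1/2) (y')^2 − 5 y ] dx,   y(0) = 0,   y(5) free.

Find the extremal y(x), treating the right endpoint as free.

The Lagrangian L = (1/2) (y')^2 − 5 y gives
    ∂L/∂y = −5,   ∂L/∂y' = y'.
Euler-Lagrange: d/dx(y') − (−5) = 0, i.e. y'' + 5 = 0, so
    y(x) = −(5/2) x^2 + C1 x + C2.
Fixed left endpoint y(0) = 0 ⇒ C2 = 0.
The right endpoint x = 5 is free, so the natural (transversality) condition is ∂L/∂y' |_{x=5} = 0, i.e. y'(5) = 0.
Compute y'(x) = −5 x + C1, so y'(5) = −25 + C1 = 0 ⇒ C1 = 25.
Therefore the extremal is
    y(x) = −(5/2) x^2 + 25 x.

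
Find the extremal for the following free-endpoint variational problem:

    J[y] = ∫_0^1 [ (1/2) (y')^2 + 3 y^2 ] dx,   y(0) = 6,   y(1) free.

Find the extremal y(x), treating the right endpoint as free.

The Lagrangian L = (1/2) (y')^2 + 3 y^2 gives
    ∂L/∂y = 6 y,   ∂L/∂y' = y'.
Euler-Lagrange: y'' − 6 y = 0.
With k = sqrt(6), the general solution is
    y(x) = A cosh(sqrt(6) x) + B sinh(sqrt(6) x).
Fixed left endpoint y(0) = 6 ⇒ A = 6.
The right endpoint x = 1 is free, so the natural (transversality) condition is ∂L/∂y' |_{x=1} = 0, i.e. y'(1) = 0.
Compute y'(x) = A k sinh(k x) + B k cosh(k x), so
    y'(1) = A k sinh(k·1) + B k cosh(k·1) = 0
    ⇒ B = −A tanh(k·1) = − 6 tanh(sqrt(6)·1).
Therefore the extremal is
    y(x) = 6 cosh(sqrt(6) x) − 6 tanh(sqrt(6)·1) sinh(sqrt(6) x).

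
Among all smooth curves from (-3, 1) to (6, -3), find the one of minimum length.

Arc-length functional: J[y] = ∫ sqrt(1 + (y')^2) dx.
Lagrangian L = sqrt(1 + (y')^2) has no explicit y dependence, so ∂L/∂y = 0 and the Euler-Lagrange equation gives
    d/dx( y' / sqrt(1 + (y')^2) ) = 0  ⇒  y' / sqrt(1 + (y')^2) = const.
Hence y' is constant, so y(x) is affine.
Fitting the endpoints (-3, 1) and (6, -3):
    slope m = ((-3) − 1) / (6 − (-3)) = -4/9,
    intercept c = 1 − m·(-3) = -1/3.
Extremal: y(x) = (-4/9) x - 1/3.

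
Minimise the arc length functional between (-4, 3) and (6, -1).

Arc-length functional: J[y] = ∫ sqrt(1 + (y')^2) dx.
Lagrangian L = sqrt(1 + (y')^2) has no explicit y dependence, so ∂L/∂y = 0 and the Euler-Lagrange equation gives
    d/dx( y' / sqrt(1 + (y')^2) ) = 0  ⇒  y' / sqrt(1 + (y')^2) = const.
Hence y' is constant, so y(x) is affine.
Fitting the endpoints (-4, 3) and (6, -1):
    slope m = ((-1) − 3) / (6 − (-4)) = -2/5,
    intercept c = 3 − m·(-4) = 7/5.
Extremal: y(x) = (-2/5) x + 7/5.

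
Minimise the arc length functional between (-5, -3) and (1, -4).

Arc-length functional: J[y] = ∫ sqrt(1 + (y')^2) dx.
Lagrangian L = sqrt(1 + (y')^2) has no explicit y dependence, so ∂L/∂y = 0 and the Euler-Lagrange equation gives
    d/dx( y' / sqrt(1 + (y')^2) ) = 0  ⇒  y' / sqrt(1 + (y')^2) = const.
Hence y' is constant, so y(x) is affine.
Fitting the endpoints (-5, -3) and (1, -4):
    slope m = ((-4) − (-3)) / (1 − (-5)) = -1/6,
    intercept c = (-3) − m·(-5) = -23/6.
Extremal: y(x) = (-1/6) x - 23/6.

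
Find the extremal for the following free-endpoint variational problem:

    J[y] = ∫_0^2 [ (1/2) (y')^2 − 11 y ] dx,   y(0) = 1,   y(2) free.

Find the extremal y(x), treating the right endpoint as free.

The Lagrangian L = (1/2) (y')^2 − 11 y gives
    ∂L/∂y = −11,   ∂L/∂y' = y'.
Euler-Lagrange: d/dx(y') − (−11) = 0, i.e. y'' + 11 = 0, so
    y(x) = −(11/2) x^2 + C1 x + C2.
Fixed left endpoint y(0) = 1 ⇒ C2 = 1.
The right endpoint x = 2 is free, so the natural (transversality) condition is ∂L/∂y' |_{x=2} = 0, i.e. y'(2) = 0.
Compute y'(x) = −11 x + C1, so y'(2) = −22 + C1 = 0 ⇒ C1 = 22.
Therefore the extremal is
    y(x) = −(11/2) x^2 + 22 x + 1.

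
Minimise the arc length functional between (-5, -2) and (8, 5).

Arc-length functional: J[y] = ∫ sqrt(1 + (y')^2) dx.
Lagrangian L = sqrt(1 + (y')^2) has no explicit y dependence, so ∂L/∂y = 0 and the Euler-Lagrange equation gives
    d/dx( y' / sqrt(1 + (y')^2) ) = 0  ⇒  y' / sqrt(1 + (y')^2) = const.
Hence y' is constant, so y(x) is affine.
Fitting the endpoints (-5, -2) and (8, 5):
    slope m = (5 − (-2)) / (8 − (-5)) = 7/13,
    intercept c = (-2) − m·(-5) = 9/13.
Extremal: y(x) = (7/13) x + 9/13.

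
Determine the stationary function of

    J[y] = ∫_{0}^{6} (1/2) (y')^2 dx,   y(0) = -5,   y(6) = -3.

The Lagrangian is L = (1/2) (y')^2.
Compute ∂L/∂y = 0, ∂L/∂y' = y'.
The Euler-Lagrange equation d/dx(∂L/∂y') − ∂L/∂y = 0 reduces to
    y'' = 0.
Its general solution is
    y(x) = A x + B,
with A, B fixed by the endpoint conditions.
Applying the endpoint conditions y(0) = -5 and y(6) = -3: solve A·0 + B = -5 and A·6 + B = -3. Subtracting gives A(6 − 0) = -3 − -5, so A = 1/3, and B = -5 − A·0 = -5. Therefore
    y(x) = (1/3) x - 5.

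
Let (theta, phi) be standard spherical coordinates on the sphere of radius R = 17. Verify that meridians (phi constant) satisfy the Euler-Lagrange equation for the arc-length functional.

On the sphere of radius R = 17 with spherical coordinates (θ, φ), the induced metric is
    ds^2 = 289(dθ^2 + sin^2(θ) dφ^2).
Using θ as the parameter, the arc-length functional becomes
    J[φ] = ∫ 17 sqrt(1 + sin^2(θ) (dφ/dθ)^2) dθ.
So L = 17 sqrt(1 + sin^2(θ) φ'^2). Compute
    ∂L/∂φ = 0  (L has no explicit φ dependence),
    ∂L/∂φ' = 17 sin^2(θ) φ' / sqrt(1 + sin^2(θ) φ'^2).
For the candidate φ(θ) = c (constant), φ' = 0, so ∂L/∂φ' evaluated along the candidate vanishes, and ∂L/∂φ is identically zero. Hence
    d/dθ(∂L/∂φ') − ∂L/∂φ = 0
is satisfied. Therefore meridians φ = const are extremals of arc length — they are geodesics on the sphere.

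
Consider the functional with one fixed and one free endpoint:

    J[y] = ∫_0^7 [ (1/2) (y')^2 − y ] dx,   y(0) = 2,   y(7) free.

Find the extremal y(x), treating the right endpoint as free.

The Lagrangian L = (1/2) (y')^2 − y gives
    ∂L/∂y = −1,   ∂L/∂y' = y'.
Euler-Lagrange: d/dx(y') − (−1) = 0, i.e. y'' + 1 = 0, so
    y(x) = −(1/2) x^2 + C1 x + C2.
Fixed left endpoint y(0) = 2 ⇒ C2 = 2.
The right endpoint x = 7 is free, so the natural (transversality) condition is ∂L/∂y' |_{x=7} = 0, i.e. y'(7) = 0.
Compute y'(x) = −1 x + C1, so y'(7) = −7 + C1 = 0 ⇒ C1 = 7.
Therefore the extremal is
    y(x) = −x^2/2 + 7 x + 2.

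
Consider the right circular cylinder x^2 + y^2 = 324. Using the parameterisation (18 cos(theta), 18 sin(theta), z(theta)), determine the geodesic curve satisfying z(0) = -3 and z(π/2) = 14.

Parameterise the cylinder of radius R = 18 as
    r(θ) = (18 cos θ, 18 sin θ, z(θ)).
The arc-length element is
    ds = sqrt(324 + (dz/dθ)^2) dθ,
so the Lagrangian is L = sqrt(324 + z'^2).
L depends on z' only, not on z or θ, so ∂L/∂z = 0 and
    ∂L/∂z' = z' / sqrt(324 + z'^2).
The Euler-Lagrange equation gives
    d/dθ( z' / sqrt(324 + z'^2) ) = 0,
so z' is constant. Integrating once:
    z(θ) = a θ + b,
a helix on the cylinder (a straight line when the cylinder is unrolled). The constants a, b are determined by the endpoint conditions.
With endpoint conditions z(0) = -3 and z(π/2) = 14: from z(0) = b we get b = -3, and a·π/2 + -3 = 14 gives a = 34/π, so
    z(θ) = (34/π) θ − 3.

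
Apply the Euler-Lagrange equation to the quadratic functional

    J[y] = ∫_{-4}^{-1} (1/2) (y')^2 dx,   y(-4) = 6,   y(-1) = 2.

The Lagrangian is L = (1/2) (y')^2.
Compute ∂L/∂y = 0, ∂L/∂y' = y'.
The Euler-Lagrange equation d/dx(∂L/∂y') − ∂L/∂y = 0 reduces to
    y'' = 0.
Its general solution is
    y(x) = A x + B,
with A, B fixed by the endpoint conditions.
Applying the endpoint conditions y(-4) = 6 and y(-1) = 2: solve A·-4 + B = 6 and A·-1 + B = 2. Subtracting gives A(-1 − -4) = 2 − 6, so A = -4/3, and B = 6 − A·-4 = 2/3. Therefore
    y(x) = (-4/3) x + 2/3.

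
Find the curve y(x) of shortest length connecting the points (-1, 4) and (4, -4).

Arc-length functional: J[y] = ∫ sqrt(1 + (y')^2) dx.
Lagrangian L = sqrt(1 + (y')^2) has no explicit y dependence, so ∂L/∂y = 0 and the Euler-Lagrange equation gives
    d/dx( y' / sqrt(1 + (y')^2) ) = 0  ⇒  y' / sqrt(1 + (y')^2) = const.
Hence y' is constant, so y(x) is affine.
Fitting the endpoints (-1, 4) and (4, -4):
    slope m = ((-4) − 4) / (4 − (-1)) = -8/5,
    intercept c = 4 − m·(-1) = 12/5.
Extremal: y(x) = (-8/5) x + 12/5.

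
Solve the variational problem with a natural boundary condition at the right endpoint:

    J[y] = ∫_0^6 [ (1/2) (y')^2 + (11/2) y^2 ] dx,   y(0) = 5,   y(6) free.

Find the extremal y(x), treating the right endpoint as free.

The Lagrangian L = (1/2) (y')^2 + (11/2) y^2 gives
    ∂L/∂y = 11 y,   ∂L/∂y' = y'.
Euler-Lagrange: y'' − 11 y = 0.
With k = sqrt(11), the general solution is
    y(x) = A cosh(sqrt(11) x) + B sinh(sqrt(11) x).
Fixed left endpoint y(0) = 5 ⇒ A = 5.
The right endpoint x = 6 is free, so the natural (transversality) condition is ∂L/∂y' |_{x=6} = 0, i.e. y'(6) = 0.
Compute y'(x) = A k sinh(k x) + B k cosh(k x), so
    y'(6) = A k sinh(k·6) + B k cosh(k·6) = 0
    ⇒ B = −A tanh(k·6) = − 5 tanh(sqrt(11)·6).
Therefore the extremal is
    y(x) = 5 cosh(sqrt(11) x) − 5 tanh(sqrt(11)·6) sinh(sqrt(11) x).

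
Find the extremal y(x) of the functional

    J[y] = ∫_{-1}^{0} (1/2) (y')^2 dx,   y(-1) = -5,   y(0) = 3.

The Lagrangian is L = (1/2) (y')^2.
Compute ∂L/∂y = 0, ∂L/∂y' = y'.
The Euler-Lagrange equation d/dx(∂L/∂y') − ∂L/∂y = 0 reduces to
    y'' = 0.
Its general solution is
    y(x) = A x + B,
with A, B fixed by the endpoint conditions.
Applying the endpoint conditions y(-1) = -5 and y(0) = 3: solve A·-1 + B = -5 and A·0 + B = 3. Subtracting gives A(0 − -1) = 3 − -5, so A = 8, and B = -5 − A·-1 = 3. Therefore
    y(x) = 8 x + 3.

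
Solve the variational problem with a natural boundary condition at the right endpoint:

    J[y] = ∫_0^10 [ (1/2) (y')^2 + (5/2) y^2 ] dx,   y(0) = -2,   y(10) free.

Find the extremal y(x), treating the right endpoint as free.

The Lagrangian L = (1/2) (y')^2 + (5/2) y^2 gives
    ∂L/∂y = 5 y,   ∂L/∂y' = y'.
Euler-Lagrange: y'' − 5 y = 0.
With k = sqrt(5), the general solution is
    y(x) = A cosh(sqrt(5) x) + B sinh(sqrt(5) x).
Fixed left endpoint y(0) = -2 ⇒ A = -2.
The right endpoint x = 10 is free, so the natural (transversality) condition is ∂L/∂y' |_{x=10} = 0, i.e. y'(10) = 0.
Compute y'(x) = A k sinh(k x) + B k cosh(k x), so
    y'(10) = A k sinh(k·10) + B k cosh(k·10) = 0
    ⇒ B = −A tanh(k·10) = 2 tanh(sqrt(5)·10).
Therefore the extremal is
    y(x) = −2 cosh(sqrt(5) x) + 2 tanh(sqrt(5)·10) sinh(sqrt(5) x).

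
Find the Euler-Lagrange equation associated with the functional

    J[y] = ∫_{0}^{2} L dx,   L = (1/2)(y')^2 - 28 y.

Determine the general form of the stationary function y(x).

The Lagrangian is L = (1/2)(y')^2 - 28 y.
∂L/∂y = -28.
∂L/∂y' = y'.
The Euler-Lagrange equation d/dx(∂L/∂y') − ∂L/∂y = 0 becomes:
    y'' + 28 = 0
General solution: y(x) = -14 x^2 + A x + B, where A and B are arbitrary constants fixed by the endpoint conditions.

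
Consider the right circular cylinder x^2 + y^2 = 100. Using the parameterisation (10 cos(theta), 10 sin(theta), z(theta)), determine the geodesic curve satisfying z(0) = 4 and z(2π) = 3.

Parameterise the cylinder of radius R = 10 as
    r(θ) = (10 cos θ, 10 sin θ, z(θ)).
The arc-length element is
    ds = sqrt(100 + (dz/dθ)^2) dθ,
so the Lagrangian is L = sqrt(100 + z'^2).
L depends on z' only, not on z or θ, so ∂L/∂z = 0 and
    ∂L/∂z' = z' / sqrt(100 + z'^2).
The Euler-Lagrange equation gives
    d/dθ( z' / sqrt(100 + z'^2) ) = 0,
so z' is constant. Integrating once:
    z(θ) = a θ + b,
a helix on the cylinder (a straight line when the cylinder is unrolled). The constants a, b are determined by the endpoint conditions.
With endpoint conditions z(0) = 4 and z(2π) = 3: from z(0) = b we get b = 4, and a·2π + 4 = 3 gives a = -1/(2π), so
    z(θ) = (-1/(2π)) θ + 4.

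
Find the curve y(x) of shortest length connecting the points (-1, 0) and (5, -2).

Arc-length functional: J[y] = ∫ sqrt(1 + (y')^2) dx.
Lagrangian L = sqrt(1 + (y')^2) has no explicit y dependence, so ∂L/∂y = 0 and the Euler-Lagrange equation gives
    d/dx( y' / sqrt(1 + (y')^2) ) = 0  ⇒  y' / sqrt(1 + (y')^2) = const.
Hence y' is constant, so y(x) is affine.
Fitting the endpoints (-1, 0) and (5, -2):
    slope m = ((-2) − 0) / (5 − (-1)) = -1/3,
    intercept c = 0 − m·(-1) = -1/3.
Extremal: y(x) = (-1/3) x - 1/3.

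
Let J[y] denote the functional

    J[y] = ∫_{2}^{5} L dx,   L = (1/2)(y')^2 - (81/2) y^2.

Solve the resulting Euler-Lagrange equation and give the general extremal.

The Lagrangian is L = (1/2)(y')^2 - (81/2) y^2.
∂L/∂y = -81y.
∂L/∂y' = y'.
The Euler-Lagrange equation d/dx(∂L/∂y') − ∂L/∂y = 0 becomes:
    y'' + 81 y = 0
General solution: y(x) = A sin(9x) + B cos(9x), where A and B are arbitrary constants fixed by the endpoint conditions.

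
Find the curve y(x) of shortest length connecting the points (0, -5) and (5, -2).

Arc-length functional: J[y] = ∫ sqrt(1 + (y')^2) dx.
Lagrangian L = sqrt(1 + (y')^2) has no explicit y dependence, so ∂L/∂y = 0 and the Euler-Lagrange equation gives
    d/dx( y' / sqrt(1 + (y')^2) ) = 0  ⇒  y' / sqrt(1 + (y')^2) = const.
Hence y' is constant, so y(x) is affine.
Fitting the endpoints (0, -5) and (5, -2):
    slope m = ((-2) − (-5)) / (5 − 0) = 3/5,
    intercept c = (-5) − m·0 = -5.
Extremal: y(x) = (3/5) x - 5.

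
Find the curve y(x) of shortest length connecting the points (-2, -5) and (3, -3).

Arc-length functional: J[y] = ∫ sqrt(1 + (y')^2) dx.
Lagrangian L = sqrt(1 + (y')^2) has no explicit y dependence, so ∂L/∂y = 0 and the Euler-Lagrange equation gives
    d/dx( y' / sqrt(1 + (y')^2) ) = 0  ⇒  y' / sqrt(1 + (y')^2) = const.
Hence y' is constant, so y(x) is affine.
Fitting the endpoints (-2, -5) and (3, -3):
    slope m = ((-3) − (-5)) / (3 − (-2)) = 2/5,
    intercept c = (-5) − m·(-2) = -21/5.
Extremal: y(x) = (2/5) x - 21/5.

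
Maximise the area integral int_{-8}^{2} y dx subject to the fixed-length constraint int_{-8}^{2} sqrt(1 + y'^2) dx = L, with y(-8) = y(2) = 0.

Set up the augmented Lagrangian using a multiplier λ for the length constraint:
    F(y, y') = y − λ sqrt(1 + y'^2).
F has no explicit x dependence, so the Beltrami identity yields a first integral
    F − y' ∂F/∂y' = C.
Compute ∂F/∂y' = −λ y' / sqrt(1 + y'^2). Then
    y − λ sqrt(1 + y'^2) + λ y'^2 / sqrt(1 + y'^2) = C
    ⇒  y − λ / sqrt(1 + y'^2) = C.
Solving for y' and integrating gives
    (x − a)^2 + (y − b)^2 = λ^2,
a circular arc of radius λ. The constants a, b are determined by the endpoint conditions y(-8) = y(2) = 0, and λ is fixed implicitly by the length constraint
    ∫_{-8}^{2} sqrt(1 + y'^2) dx = L.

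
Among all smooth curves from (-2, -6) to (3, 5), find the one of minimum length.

Arc-length functional: J[y] = ∫ sqrt(1 + (y')^2) dx.
Lagrangian L = sqrt(1 + (y')^2) has no explicit y dependence, so ∂L/∂y = 0 and the Euler-Lagrange equation gives
    d/dx( y' / sqrt(1 + (y')^2) ) = 0  ⇒  y' / sqrt(1 + (y')^2) = const.
Hence y' is constant, so y(x) is affine.
Fitting the endpoints (-2, -6) and (3, 5):
    slope m = (5 − (-6)) / (3 − (-2)) = 11/5,
    intercept c = (-6) − m·(-2) = -8/5.
Extremal: y(x) = (11/5) x - 8/5.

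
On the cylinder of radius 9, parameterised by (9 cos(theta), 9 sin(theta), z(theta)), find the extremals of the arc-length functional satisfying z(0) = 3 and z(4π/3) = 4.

Parameterise the cylinder of radius R = 9 as
    r(θ) = (9 cos θ, 9 sin θ, z(θ)).
The arc-length element is
    ds = sqrt(81 + (dz/dθ)^2) dθ,
so the Lagrangian is L = sqrt(81 + z'^2).
L depends on z' only, not on z or θ, so ∂L/∂z = 0 and
    ∂L/∂z' = z' / sqrt(81 + z'^2).
The Euler-Lagrange equation gives
    d/dθ( z' / sqrt(81 + z'^2) ) = 0,
so z' is constant. Integrating once:
    z(θ) = a θ + b,
a helix on the cylinder (a straight line when the cylinder is unrolled). The constants a, b are determined by the endpoint conditions.
With endpoint conditions z(0) = 3 and z(4π/3) = 4: from z(0) = b we get b = 3, and a·4π/3 + 3 = 4 gives a = 3/(4π), so
    z(θ) = (3/(4π)) θ + 3.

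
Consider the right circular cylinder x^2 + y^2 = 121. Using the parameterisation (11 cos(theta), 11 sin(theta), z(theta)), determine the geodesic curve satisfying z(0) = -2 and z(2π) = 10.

Parameterise the cylinder of radius R = 11 as
    r(θ) = (11 cos θ, 11 sin θ, z(θ)).
The arc-length element is
    ds = sqrt(121 + (dz/dθ)^2) dθ,
so the Lagrangian is L = sqrt(121 + z'^2).
L depends on z' only, not on z or θ, so ∂L/∂z = 0 and
    ∂L/∂z' = z' / sqrt(121 + z'^2).
The Euler-Lagrange equation gives
    d/dθ( z' / sqrt(121 + z'^2) ) = 0,
so z' is constant. Integrating once:
    z(θ) = a θ + b,
a helix on the cylinder (a straight line when the cylinder is unrolled). The constants a, b are determined by the endpoint conditions.
With endpoint conditions z(0) = -2 and z(2π) = 10: from z(0) = b we get b = -2, and a·2π + -2 = 10 gives a = 6/π, so
    z(θ) = (6/π) θ − 2.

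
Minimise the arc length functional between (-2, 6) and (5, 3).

Arc-length functional: J[y] = ∫ sqrt(1 + (y')^2) dx.
Lagrangian L = sqrt(1 + (y')^2) has no explicit y dependence, so ∂L/∂y = 0 and the Euler-Lagrange equation gives
    d/dx( y' / sqrt(1 + (y')^2) ) = 0  ⇒  y' / sqrt(1 + (y')^2) = const.
Hence y' is constant, so y(x) is affine.
Fitting the endpoints (-2, 6) and (5, 3):
    slope m = (3 − 6) / (5 − (-2)) = -3/7,
    intercept c = 6 − m·(-2) = 36/7.
Extremal: y(x) = (-3/7) x + 36/7.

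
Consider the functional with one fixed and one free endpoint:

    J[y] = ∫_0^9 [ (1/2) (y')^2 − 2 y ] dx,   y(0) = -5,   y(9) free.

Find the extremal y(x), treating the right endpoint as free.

The Lagrangian L = (1/2) (y')^2 − 2 y gives
    ∂L/∂y = −2,   ∂L/∂y' = y'.
Euler-Lagrange: d/dx(y') − (−2) = 0, i.e. y'' + 2 = 0, so
    y(x) = −(2/2) x^2 + C1 x + C2.
Fixed left endpoint y(0) = -5 ⇒ C2 = -5.
The right endpoint x = 9 is free, so the natural (transversality) condition is ∂L/∂y' |_{x=9} = 0, i.e. y'(9) = 0.
Compute y'(x) = −2 x + C1, so y'(9) = −18 + C1 = 0 ⇒ C1 = 18.
Therefore the extremal is
    y(x) = −x^2 + 18 x − 5.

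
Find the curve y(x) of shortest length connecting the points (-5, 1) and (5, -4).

Arc-length functional: J[y] = ∫ sqrt(1 + (y')^2) dx.
Lagrangian L = sqrt(1 + (y')^2) has no explicit y dependence, so ∂L/∂y = 0 and the Euler-Lagrange equation gives
    d/dx( y' / sqrt(1 + (y')^2) ) = 0  ⇒  y' / sqrt(1 + (y')^2) = const.
Hence y' is constant, so y(x) is affine.
Fitting the endpoints (-5, 1) and (5, -4):
    slope m = ((-4) − 1) / (5 − (-5)) = -1/2,
    intercept c = 1 − m·(-5) = -3/2.
Extremal: y(x) = (-1/2) x - 3/2.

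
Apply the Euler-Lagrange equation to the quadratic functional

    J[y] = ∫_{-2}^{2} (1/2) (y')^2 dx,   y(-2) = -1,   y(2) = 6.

The Lagrangian is L = (1/2) (y')^2.
Compute ∂L/∂y = 0, ∂L/∂y' = y'.
The Euler-Lagrange equation d/dx(∂L/∂y') − ∂L/∂y = 0 reduces to
    y'' = 0.
Its general solution is
    y(x) = A x + B,
with A, B fixed by the endpoint conditions.
Applying the endpoint conditions y(-2) = -1 and y(2) = 6: solve A·-2 + B = -1 and A·2 + B = 6. Subtracting gives A(2 − -2) = 6 − -1, so A = 7/4, and B = -1 − A·-2 = 5/2. Therefore
    y(x) = (7/4) x + 5/2.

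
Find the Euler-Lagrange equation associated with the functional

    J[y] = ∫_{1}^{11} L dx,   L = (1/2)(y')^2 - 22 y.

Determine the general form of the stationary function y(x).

The Lagrangian is L = (1/2)(y')^2 - 22 y.
∂L/∂y = -22.
∂L/∂y' = y'.
The Euler-Lagrange equation d/dx(∂L/∂y') − ∂L/∂y = 0 becomes:
    y'' + 22 = 0
General solution: y(x) = -11 x^2 + A x + B, where A and B are arbitrary constants fixed by the endpoint conditions.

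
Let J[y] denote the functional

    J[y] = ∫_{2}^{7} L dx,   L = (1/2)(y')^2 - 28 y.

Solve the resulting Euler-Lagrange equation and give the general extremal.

The Lagrangian is L = (1/2)(y')^2 - 28 y.
∂L/∂y = -28.
∂L/∂y' = y'.
The Euler-Lagrange equation d/dx(∂L/∂y') − ∂L/∂y = 0 becomes:
    y'' + 28 = 0
General solution: y(x) = -14 x^2 + A x + B, where A and B are arbitrary constants fixed by the endpoint conditions.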